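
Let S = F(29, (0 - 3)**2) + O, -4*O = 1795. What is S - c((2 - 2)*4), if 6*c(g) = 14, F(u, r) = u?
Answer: -5065/12 ≈ -422.08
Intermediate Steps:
O = -1795/4 (O = -1/4*1795 = -1795/4 ≈ -448.75)
c(g) = 7/3 (c(g) = (1/6)*14 = 7/3)
S = -1679/4 (S = 29 - 1795/4 = -1679/4 ≈ -419.75)
S - c((2 - 2)*4) = -1679/4 - 1*7/3 = -1679/4 - 7/3 = -5065/12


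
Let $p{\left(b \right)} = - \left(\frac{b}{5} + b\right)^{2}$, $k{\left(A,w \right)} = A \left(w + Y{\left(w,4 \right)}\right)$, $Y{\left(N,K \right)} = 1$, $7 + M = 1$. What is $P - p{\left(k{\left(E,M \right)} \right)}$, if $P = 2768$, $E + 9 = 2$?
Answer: $4532$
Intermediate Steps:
$M = -6$ ($M = -7 + 1 = -6$)
$E = -7$ ($E = -9 + 2 = -7$)
$k{\left(A,w \right)} = A \left(1 + w\right)$ ($k{\left(A,w \right)} = A \left(w + 1\right) = A \left(1 + w\right)$)
$p{\left(b \right)} = - \frac{36 b^{2}}{25}$ ($p{\left(b \right)} = - \left(b \frac{1}{5} + b\right)^{2} = - \left(\frac{b}{5} + b\right)^{2} = - \left(\frac{6 b}{5}\right)^{2} = - \frac{36 b^{2}}{25}$)
$P - p{\left(k{\left(E,M \right)} \right)} = 2768 - - \frac{36 \left(- 7 \left(1 - 6\right)\right)^{2}}{25} = 2768 - - \frac{36 \left(\left(-7\right) \left(-5\right)\right)^{2}}{25} = 2768 - - \frac{36 \cdot 35^{2}}{25} = 2768 - \left(- \frac{36}{25}\right) 1225 = 2768 - -1764 = 2768 + 1764 = 4532$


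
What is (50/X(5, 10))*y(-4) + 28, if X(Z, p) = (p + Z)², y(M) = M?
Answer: 244/9 ≈ 27.111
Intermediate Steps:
X(Z, p) = (Z + p)²
(50/X(5, 10))*y(-4) + 28 = (50/((5 + 10)²))*(-4) + 28 = (50/(15²))*(-4) + 28 = (50/225)*(-4) + 28 = (50*(1/225))*(-4) + 28 = (2/9)*(-4) + 28 = -8/9 + 28 = 244/9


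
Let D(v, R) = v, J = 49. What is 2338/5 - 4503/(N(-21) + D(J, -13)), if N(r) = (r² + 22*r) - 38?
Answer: 9179/10 ≈ 917.90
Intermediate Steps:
N(r) = -38 + r² + 22*r
2338/5 - 4503/(N(-21) + D(J, -13)) = 2338/5 - 4503/((-38 + (-21)² + 22*(-21)) + 49) = 2338*(⅕) - 4503/((-38 + 441 - 462) + 49) = 2338/5 - 4503/(-59 + 49) = 2338/5 - 4503/(-10) = 2338/5 - 4503*(-⅒) = 2338/5 + 4503/10 = 9179/10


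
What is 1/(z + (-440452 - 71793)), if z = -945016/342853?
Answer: -342853/175625680001 ≈ -1.9522e-6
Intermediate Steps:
z = -945016/342853 (z = -945016*1/342853 = -945016/342853 ≈ -2.7563)
1/(z + (-440452 - 71793)) = 1/(-945016/342853 + (-440452 - 71793)) = 1/(-945016/342853 - 512245) = 1/(-175625680001/342853) = -342853/175625680001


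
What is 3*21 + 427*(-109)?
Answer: -46480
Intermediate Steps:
3*21 + 427*(-109) = 63 - 46543 = -46480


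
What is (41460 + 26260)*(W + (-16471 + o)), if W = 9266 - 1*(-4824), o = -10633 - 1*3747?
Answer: -1135054920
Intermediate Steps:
o = -14380 (o = -10633 - 3747 = -14380)
W = 14090 (W = 9266 + 4824 = 14090)
(41460 + 26260)*(W + (-16471 + o)) = (41460 + 26260)*(14090 + (-16471 - 14380)) = 67720*(14090 - 30851) = 67720*(-16761) = -1135054920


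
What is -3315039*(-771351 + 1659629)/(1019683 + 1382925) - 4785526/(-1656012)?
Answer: -46888535065748599/38257189224 ≈ -1.2256e+6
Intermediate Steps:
-3315039*(-771351 + 1659629)/(1019683 + 1382925) - 4785526/(-1656012) = -3315039/(2402608/888278) - 4785526*(-1/1656012) = -3315039/(2402608*(1/888278)) + 2392763/828006 = -3315039/1201304/444139 + 2392763/828006 = -3315039*444139/1201304 + 2392763/828006 = -113256777417/92408 + 2392763/828006 = -46888535065748599/38257189224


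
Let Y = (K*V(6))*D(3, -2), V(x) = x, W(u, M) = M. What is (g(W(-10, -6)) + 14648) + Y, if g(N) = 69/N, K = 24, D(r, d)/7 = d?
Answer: 25241/2 ≈ 12621.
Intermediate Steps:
D(r, d) = 7*d
Y = -2016 (Y = (24*6)*(7*(-2)) = 144*(-14) = -2016)
(g(W(-10, -6)) + 14648) + Y = (69/(-6) + 14648) - 2016 = (69*(-1/6) + 14648) - 2016 = (-23/2 + 14648) - 2016 = 29273/2 - 2016 = 25241/2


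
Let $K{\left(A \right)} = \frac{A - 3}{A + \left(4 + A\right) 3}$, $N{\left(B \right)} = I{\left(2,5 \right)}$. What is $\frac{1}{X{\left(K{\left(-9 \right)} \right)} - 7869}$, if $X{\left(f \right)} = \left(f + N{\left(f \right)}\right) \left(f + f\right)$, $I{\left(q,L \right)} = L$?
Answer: $- \frac{2}{15727} \approx -0.00012717$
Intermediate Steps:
$N{\left(B \right)} = 5$
$K{\left(A \right)} = \frac{-3 + A}{12 + 4 A}$ ($K{\left(A \right)} = \frac{-3 + A}{A + \left(12 + 3 A\right)} = \frac{-3 + A}{12 + 4 A}$)
$X{\left(f \right)} = 2 f \left(5 + f\right)$ ($X{\left(f \right)} = \left(f + 5\right) \left(f + f\right) = \left(5 + f\right) 2 f = 2 f \left(5 + f\right)$)
$\frac{1}{X{\left(K{\left(-9 \right)} \right)} - 7869} = \frac{1}{2 \frac{-3 - 9}{4 \left(3 - 9\right)} \left(5 + \frac{-3 - 9}{4 \left(3 - 9\right)}\right) - 7869} = \frac{1}{2 \cdot \frac{1}{4} \frac{1}{-6} \left(-12\right) \left(5 + \frac{1}{4} \frac{1}{-6} \left(-12\right)\right) - 7869} = \frac{1}{2 \cdot \frac{1}{4} \left(- \frac{1}{6}\right) \left(-12\right) \left(5 + \frac{1}{4} \left(- \frac{1}{6}\right) \left(-12\right)\right) - 7869} = \frac{1}{2 \cdot \frac{1}{2} \left(5 + \frac{1}{2}\right) - 7869} = \frac{1}{2 \cdot \frac{1}{2} \cdot \frac{11}{2} - 7869} = \frac{1}{\frac{11}{2} - 7869} = \frac{1}{- \frac{15727}{2}} = - \frac{2}{15727}$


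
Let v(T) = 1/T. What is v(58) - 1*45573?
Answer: -2643233/58 ≈ -45573.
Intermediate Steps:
v(58) - 1*45573 = 1/58 - 1*45573 = 1/58 - 45573 = -2643233/58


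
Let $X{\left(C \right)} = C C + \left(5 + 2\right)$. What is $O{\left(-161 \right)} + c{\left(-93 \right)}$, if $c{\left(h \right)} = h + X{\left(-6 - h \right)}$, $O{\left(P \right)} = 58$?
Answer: $7541$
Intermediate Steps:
$X{\left(C \right)} = 7 + C^{2}$ ($X{\left(C \right)} = C^{2} + 7 = 7 + C^{2}$)
$c{\left(h \right)} = 7 + h + \left(-6 - h\right)^{2}$ ($c{\left(h \right)} = h + \left(7 + \left(-6 - h\right)^{2}\right) = 7 + h + \left(-6 - h\right)^{2}$)
$O{\left(-161 \right)} + c{\left(-93 \right)} = 58 + \left(7 - 93 + \left(6 - 93\right)^{2}\right) = 58 + \left(7 - 93 + \left(-87\right)^{2}\right) = 58 + \left(7 - 93 + 7569\right) = 58 + 7483 = 7541$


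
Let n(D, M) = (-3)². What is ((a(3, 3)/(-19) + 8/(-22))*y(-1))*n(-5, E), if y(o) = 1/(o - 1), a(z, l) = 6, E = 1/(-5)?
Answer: 639/209 ≈ 3.0574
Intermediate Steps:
E = -⅕ ≈ -0.20000
n(D, M) = 9
y(o) = 1/(-1 + o)
((a(3, 3)/(-19) + 8/(-22))*y(-1))*n(-5, E) = ((6/(-19) + 8/(-22))/(-1 - 1))*9 = ((6*(-1/19) + 8*(-1/22))/(-2))*9 = ((-6/19 - 4/11)*(-½))*9 = -142/209*(-½)*9 = (71/209)*9 = 639/209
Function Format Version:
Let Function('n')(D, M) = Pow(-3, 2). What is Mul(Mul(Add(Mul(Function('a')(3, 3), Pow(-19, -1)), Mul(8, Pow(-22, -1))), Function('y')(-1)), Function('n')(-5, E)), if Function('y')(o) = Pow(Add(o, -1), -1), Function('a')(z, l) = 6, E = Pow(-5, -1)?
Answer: Rational(639, 209) ≈ 3.0574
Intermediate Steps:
E = Rational(-1, 5) ≈ -0.20000
Function('n')(D, M) = 9
Function('y')(o) = Pow(Add(-1, o), -1)
Mul(Mul(Add(Mul(Function('a')(3, 3), Pow(-19, -1)), Mul(8, Pow(-22, -1))), Function('y')(-1)), Function('n')(-5, E)) = Mul(Mul(Add(Mul(6, Pow(-19, -1)), Mul(8, Pow(-22, -1))), Pow(Add(-1, -1), -1)), 9) = Mul(Mul(Add(Mul(6, Rational(-1, 19)), Mul(8, Rational(-1, 22))), Pow(-2, -1)), 9) = Mul(Mul(Add(Rational(-6, 19), Rational(-4, 11)), Rational(-1, 2)), 9) = Mul(Mul(Rational(-142, 209), Rational(-1, 2)), 9) = Mul(Rational(71, 209), 9) = Rational(639, 209)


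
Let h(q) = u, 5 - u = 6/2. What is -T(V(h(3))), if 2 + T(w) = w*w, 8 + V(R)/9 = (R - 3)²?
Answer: -3967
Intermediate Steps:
u = 2 (u = 5 - 6/2 = 5 - 1*3 = 5 - 3 = 2)
h(q) = 2
V(R) = -72 + 9*(-3 + R)² (V(R) = -72 + 9*(R - 3)² = -72 + 9*(-3 + R)²)
T(w) = -2 + w² (T(w) = -2 + w*w = -2 + w²)
-T(V(h(3))) = -(-2 + (-72 + 9*(-3 + 2)²)²) = -(-2 + (-72 + 9*(-1)²)²) = -(-2 + (-72 + 9*1)²) = -(-2 + (-72 + 9)²) = -(-2 + (-63)²) = -(-2 + 3969) = -1*3967 = -3967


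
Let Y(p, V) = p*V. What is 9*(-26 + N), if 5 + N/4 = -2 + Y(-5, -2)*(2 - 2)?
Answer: -486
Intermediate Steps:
Y(p, V) = V*p
N = -28 (N = -20 + 4*(-2 + (-2*(-5))*(2 - 2)) = -20 + 4*(-2 + 10*0) = -20 + 4*(-2 + 0) = -20 + 4*(-2) = -20 - 8 = -28)
9*(-26 + N) = 9*(-26 - 28) = 9*(-54) = -486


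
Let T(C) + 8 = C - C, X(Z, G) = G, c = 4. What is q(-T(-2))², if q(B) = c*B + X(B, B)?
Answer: 1600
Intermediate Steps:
T(C) = -8 (T(C) = -8 + (C - C) = -8 + 0 = -8)
q(B) = 5*B (q(B) = 4*B + B = 5*B)
q(-T(-2))² = (5*(-1*(-8)))² = (5*8)² = 40² = 1600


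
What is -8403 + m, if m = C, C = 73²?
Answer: -3074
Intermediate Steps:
C = 5329
m = 5329
-8403 + m = -8403 + 5329 = -3074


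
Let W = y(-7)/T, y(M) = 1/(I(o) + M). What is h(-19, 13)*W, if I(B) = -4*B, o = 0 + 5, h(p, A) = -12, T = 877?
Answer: 4/7893 ≈ 0.00050678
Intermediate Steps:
o = 5
y(M) = 1/(-20 + M) (y(M) = 1/(-4*5 + M) = 1/(-20 + M))
W = -1/23679 (W = 1/(-20 - 7*877) = (1/877)/(-27) = -1/27*1/877 = -1/23679 ≈ -4.2232e-5)
h(-19, 13)*W = -12*(-1/23679) = 4/7893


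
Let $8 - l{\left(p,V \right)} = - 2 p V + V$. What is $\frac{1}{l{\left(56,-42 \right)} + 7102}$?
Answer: $\frac{1}{2448} \approx 0.0004085$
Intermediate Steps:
$l{\left(p,V \right)} = 8 - V + 2 V p$ ($l{\left(p,V \right)} = 8 - \left(- 2 p V + V\right) = 8 - \left(- 2 V p + V\right) = 8 - \left(V - 2 V p\right) = 8 + \left(- V + 2 V p\right) = 8 - V + 2 V p$)
$\frac{1}{l{\left(56,-42 \right)} + 7102} = \frac{1}{\left(8 - -42 + 2 \left(-42\right) 56\right) + 7102} = \frac{1}{\left(8 + 42 - 4704\right) + 7102} = \frac{1}{-4654 + 7102} = \frac{1}{2448}$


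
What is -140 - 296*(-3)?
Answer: 748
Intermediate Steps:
-140 - 296*(-3) = -140 + 888 = 748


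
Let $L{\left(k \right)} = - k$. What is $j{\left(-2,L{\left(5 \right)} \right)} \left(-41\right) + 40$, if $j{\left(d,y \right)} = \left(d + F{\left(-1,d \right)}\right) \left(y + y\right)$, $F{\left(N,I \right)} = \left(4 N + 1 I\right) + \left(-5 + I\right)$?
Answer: $-6110$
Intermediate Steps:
$F{\left(N,I \right)} = -5 + 2 I + 4 N$ ($F{\left(N,I \right)} = \left(4 N + I\right) + \left(-5 + I\right) = \left(I + 4 N\right) + \left(-5 + I\right) = -5 + 2 I + 4 N$)
$j{\left(d,y \right)} = 2 y \left(-9 + 3 d\right)$ ($j{\left(d,y \right)} = \left(d + \left(-5 + 2 d + 4 \left(-1\right)\right)\right) \left(y + y\right) = \left(d - \left(9 - 2 d\right)\right) 2 y = \left(d + \left(-9 + 2 d\right)\right) 2 y = \left(-9 + 3 d\right) 2 y = 2 y \left(-9 + 3 d\right)$)
$j{\left(-2,L{\left(5 \right)} \right)} \left(-41\right) + 40 = 6 \left(\left(-1\right) 5\right) \left(-3 - 2\right) \left(-41\right) + 40 = 6 \left(-5\right) \left(-5\right) \left(-41\right) + 40 = 150 \left(-41\right) + 40 = -6150 + 40 = -6110$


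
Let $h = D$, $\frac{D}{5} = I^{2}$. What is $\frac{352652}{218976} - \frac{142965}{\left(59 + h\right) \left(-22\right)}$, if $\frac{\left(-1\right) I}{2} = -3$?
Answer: $\frac{4145018507}{143921976} \approx 28.8$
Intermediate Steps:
$I = 6$ ($I = \left(-2\right) \left(-3\right) = 6$)
$D = 180$ ($D = 5 \cdot 6^{2} = 5 \cdot 36 = 180$)
$h = 180$
$\frac{352652}{218976} - \frac{142965}{\left(59 + h\right) \left(-22\right)} = \frac{352652}{218976} - \frac{142965}{\left(59 + 180\right) \left(-22\right)} = 352652 \cdot \frac{1}{218976} - \frac{142965}{239 \left(-22\right)} = \frac{88163}{54744} - \frac{142965}{-5258} = \frac{88163}{54744} - - \frac{142965}{5258} = \frac{88163}{54744} + \frac{142965}{5258} = \frac{4145018507}{143921976}$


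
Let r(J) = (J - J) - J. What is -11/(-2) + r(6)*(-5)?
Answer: 71/2 ≈ 35.500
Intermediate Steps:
r(J) = -J (r(J) = 0 - J = -J)
-11/(-2) + r(6)*(-5) = -11/(-2) - 1*6*(-5) = -11*(-½) - 6*(-5) = 11/2 + 30 = 71/2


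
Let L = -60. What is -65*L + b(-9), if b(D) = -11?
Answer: 3889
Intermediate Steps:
-65*L + b(-9) = -65*(-60) - 11 = 3900 - 11 = 3889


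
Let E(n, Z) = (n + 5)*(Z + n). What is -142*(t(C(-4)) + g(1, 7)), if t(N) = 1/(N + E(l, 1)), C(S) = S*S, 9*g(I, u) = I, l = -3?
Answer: -497/18 ≈ -27.611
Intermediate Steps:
g(I, u) = I/9
E(n, Z) = (5 + n)*(Z + n)
C(S) = S²
t(N) = 1/(-4 + N) (t(N) = 1/(N + ((-3)² + 5*1 + 5*(-3) + 1*(-3))) = 1/(N + (9 + 5 - 15 - 3)) = 1/(N - 4) = 1/(-4 + N))
-142*(t(C(-4)) + g(1, 7)) = -142*(1/(-4 + (-4)²) + (⅑)*1) = -142*(1/(-4 + 16) + ⅑) = -142*(1/12 + ⅑) = -142*7/36 = -497/18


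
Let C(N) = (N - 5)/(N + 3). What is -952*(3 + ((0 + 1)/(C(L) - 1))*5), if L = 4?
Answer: 1309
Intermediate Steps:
C(N) = (-5 + N)/(3 + N)
-952*(3 + ((0 + 1)/(C(L) - 1))*5) = -952*(3 + ((0 + 1)/((-5 + 4)/(3 + 4) - 1))*5) = -952*(3 + (1/(-1/7 - 1))*5) = -952*(3 + (1/((⅐)*(-1) - 1))*5) = -952*(3 + (1/(-⅐ - 1))*5) = -952*(3 + (1/(-8/7))*5) = -952*(3 + (1*(-7/8))*5) = -952*(3 - 7/8*5) = -952*(3 - 35/8) = -952*(-11/8) = 1309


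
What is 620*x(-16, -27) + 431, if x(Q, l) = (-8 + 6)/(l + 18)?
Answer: 5119/9 ≈ 568.78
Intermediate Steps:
x(Q, l) = -2/(18 + l)
620*x(-16, -27) + 431 = 620*(-2/(18 - 27)) + 431 = 620*(-2/(-9)) + 431 = 620*(-2*(-⅑)) + 431 = 620*(2/9) + 431 = 1240/9 + 431 = 5119/9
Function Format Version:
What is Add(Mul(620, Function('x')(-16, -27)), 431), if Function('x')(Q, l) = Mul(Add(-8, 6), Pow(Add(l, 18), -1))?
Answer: Rational(5119, 9) ≈ 568.78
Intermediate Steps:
Function('x')(Q, l) = Mul(-2, Pow(Add(18, l), -1))
Add(Mul(620, Function('x')(-16, -27)), 431) = Add(Mul(620, Mul(-2, Pow(Add(18, -27), -1))), 431) = Add(Mul(620, Mul(-2, Pow(-9, -1))), 431) = Add(Mul(620, Mul(-2, Rational(-1, 9))), 431) = Add(Mul(620, Rational(2, 9)), 431) = Add(Rational(1240, 9), 431) = Rational(5119, 9)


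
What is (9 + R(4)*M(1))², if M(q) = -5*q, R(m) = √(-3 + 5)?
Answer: 131 - 90*√2 ≈ 3.7208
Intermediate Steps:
R(m) = √2
(9 + R(4)*M(1))² = (9 + √2*(-5*1))² = (9 + √2*(-5))² = (9 - 5*√2)²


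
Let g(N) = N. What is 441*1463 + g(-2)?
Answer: 645181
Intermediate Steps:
441*1463 + g(-2) = 441*1463 - 2 = 645183 - 2 = 645181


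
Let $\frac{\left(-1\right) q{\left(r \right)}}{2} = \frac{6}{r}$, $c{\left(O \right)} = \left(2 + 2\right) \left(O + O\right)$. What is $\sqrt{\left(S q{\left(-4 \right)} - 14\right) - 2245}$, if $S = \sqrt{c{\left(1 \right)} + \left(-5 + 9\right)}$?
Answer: $\sqrt{-2259 + 6 \sqrt{3}} \approx 47.419 i$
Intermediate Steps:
$c{\left(O \right)} = 8 O$ ($c{\left(O \right)} = 4 \cdot 2 O = 8 O$)
$S = 2 \sqrt{3}$ ($S = \sqrt{8 \cdot 1 + \left(-5 + 9\right)} = \sqrt{8 + 4} = \sqrt{12} = 2 \sqrt{3} \approx 3.4641$)
$q{\left(r \right)} = - \frac{12}{r}$ ($q{\left(r \right)} = - 2 \frac{6}{r} = - \frac{12}{r}$)
$\sqrt{\left(S q{\left(-4 \right)} - 14\right) - 2245} = \sqrt{\left(2 \sqrt{3} \left(- \frac{12}{-4}\right) - 14\right) - 2245} = \sqrt{\left(2 \sqrt{3} \left(\left(-12\right) \left(- \frac{1}{4}\right)\right) - 14\right) - 2245} = \sqrt{\left(2 \sqrt{3} \cdot 3 - 14\right) - 2245} = \sqrt{\left(6 \sqrt{3} - 14\right) - 2245} = \sqrt{\left(-14 + 6 \sqrt{3}\right) - 2245} = \sqrt{-2259 + 6 \sqrt{3}}$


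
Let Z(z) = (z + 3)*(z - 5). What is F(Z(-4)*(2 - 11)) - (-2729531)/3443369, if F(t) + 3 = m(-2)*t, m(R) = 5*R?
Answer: 2781528314/3443369 ≈ 807.79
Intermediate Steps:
Z(z) = (-5 + z)*(3 + z) (Z(z) = (3 + z)*(-5 + z) = (-5 + z)*(3 + z))
F(t) = -3 - 10*t (F(t) = -3 + (5*(-2))*t = -3 - 10*t)
F(Z(-4)*(2 - 11)) - (-2729531)/3443369 = (-3 - 10*(-15 + (-4)² - 2*(-4))*(2 - 11)) - (-2729531)/3443369 = (-3 - 10*(-15 + 16 + 8)*(-9)) - (-2729531)/3443369 = (-3 - 90*(-9)) - 1*(-2729531/3443369) = (-3 - 10*(-81)) + 2729531/3443369 = (-3 + 810) + 2729531/3443369 = 807 + 2729531/3443369 = 2781528314/3443369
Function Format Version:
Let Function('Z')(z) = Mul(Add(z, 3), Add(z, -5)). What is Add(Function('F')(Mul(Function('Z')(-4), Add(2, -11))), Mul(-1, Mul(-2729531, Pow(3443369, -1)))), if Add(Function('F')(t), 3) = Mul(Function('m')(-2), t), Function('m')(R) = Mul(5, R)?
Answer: Rational(2781528314, 3443369) ≈ 807.79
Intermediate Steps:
Function('Z')(z) = Mul(Add(-5, z), Add(3, z)) (Function('Z')(z) = Mul(Add(3, z), Add(-5, z)) = Mul(Add(-5, z), Add(3, z)))
Function('F')(t) = Add(-3, Mul(-10, t)) (Function('F')(t) = Add(-3, Mul(Mul(5, -2), t)) = Add(-3, Mul(-10, t)))
Add(Function('F')(Mul(Function('Z')(-4), Add(2, -11))), Mul(-1, Mul(-2729531, Pow(3443369, -1)))) = Add(Add(-3, Mul(-10, Mul(Add(-15, Pow(-4, 2), Mul(-2, -4)), Add(2, -11)))), Mul(-1, Mul(-2729531, Pow(3443369, -1)))) = Add(Add(-3, Mul(-10, Mul(Add(-15, 16, 8), -9))), Mul(-1, Mul(-2729531, Rational(1, 3443369)))) = Add(Add(-3, Mul(-10, Mul(9, -9))), Mul(-1, Rational(-2729531, 3443369))) = Add(Add(-3, Mul(-10, -81)), Rational(2729531, 3443369)) = Add(Add(-3, 810), Rational(2729531, 3443369)) = Add(807, Rational(2729531, 3443369)) = Rational(2781528314, 3443369)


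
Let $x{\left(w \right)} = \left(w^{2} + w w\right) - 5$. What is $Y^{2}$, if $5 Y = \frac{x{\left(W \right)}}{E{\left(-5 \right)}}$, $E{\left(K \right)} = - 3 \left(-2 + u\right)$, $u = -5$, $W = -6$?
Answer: $\frac{4489}{11025} \approx 0.40717$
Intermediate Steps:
$x{\left(w \right)} = -5 + 2 w^{2}$ ($x{\left(w \right)} = \left(w^{2} + w^{2}\right) - 5 = 2 w^{2} - 5 = -5 + 2 w^{2}$)
$E{\left(K \right)} = 21$ ($E{\left(K \right)} = - 3 \left(-2 - 5\right) = \left(-3\right) \left(-7\right) = 21$)
$Y = \frac{67}{105}$ ($Y = \frac{\left(-5 + 2 \left(-6\right)^{2}\right) \frac{1}{21}}{5} = \frac{\left(-5 + 2 \cdot 36\right) \frac{1}{21}}{5} = \frac{\left(-5 + 72\right) \frac{1}{21}}{5} = \frac{67 \cdot \frac{1}{21}}{5} = \frac{1}{5} \cdot \frac{67}{21} = \frac{67}{105} \approx 0.63809$)
$Y^{2} = \left(\frac{67}{105}\right)^{2} = \frac{4489}{11025}$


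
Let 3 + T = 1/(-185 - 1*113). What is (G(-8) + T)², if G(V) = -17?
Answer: 35533521/88804 ≈ 400.13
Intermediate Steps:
T = -895/298 (T = -3 + 1/(-185 - 1*113) = -3 + 1/(-185 - 113) = -3 + 1/(-298) = -3 - 1/298 = -895/298 ≈ -3.0034)
(G(-8) + T)² = (-17 - 895/298)² = (-5961/298)² = 35533521/88804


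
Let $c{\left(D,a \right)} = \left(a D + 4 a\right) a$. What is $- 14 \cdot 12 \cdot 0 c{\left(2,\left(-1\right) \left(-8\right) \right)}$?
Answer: $0$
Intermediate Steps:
$c{\left(D,a \right)} = a \left(4 a + D a\right)$ ($c{\left(D,a \right)} = \left(D a + 4 a\right) a = \left(4 a + D a\right) a = a \left(4 a + D a\right)$)
$- 14 \cdot 12 \cdot 0 c{\left(2,\left(-1\right) \left(-8\right) \right)} = - 14 \cdot 12 \cdot 0 \left(\left(-1\right) \left(-8\right)\right)^{2} \left(4 + 2\right) = \left(-14\right) 0 \cdot 8^{2} \cdot 6 = 0 \cdot 64 \cdot 6 = 0 \cdot 384 = 0$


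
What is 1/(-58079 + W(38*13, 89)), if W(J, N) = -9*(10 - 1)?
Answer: -1/58160 ≈ -1.7194e-5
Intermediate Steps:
W(J, N) = -81 (W(J, N) = -9*9 = -81)
1/(-58079 + W(38*13, 89)) = 1/(-58079 - 81) = 1/(-58160) = -1/58160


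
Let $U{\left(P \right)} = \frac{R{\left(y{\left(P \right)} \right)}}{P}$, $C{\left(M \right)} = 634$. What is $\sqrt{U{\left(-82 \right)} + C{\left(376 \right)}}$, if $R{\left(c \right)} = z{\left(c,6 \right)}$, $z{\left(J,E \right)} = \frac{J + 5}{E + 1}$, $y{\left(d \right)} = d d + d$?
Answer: $\frac{\sqrt{205072406}}{574} \approx 24.948$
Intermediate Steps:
$y{\left(d \right)} = d + d^{2}$ ($y{\left(d \right)} = d^{2} + d = d + d^{2}$)
$z{\left(J,E \right)} = \frac{5 + J}{1 + E}$
$R{\left(c \right)} = \frac{5}{7} + \frac{c}{7}$ ($R{\left(c \right)} = \frac{5 + c}{1 + 6} = \frac{5 + c}{7} = \frac{5}{7} + \frac{c}{7}$)
$U{\left(P \right)} = \frac{\frac{5}{7} + \frac{P \left(1 + P\right)}{7}}{P}$
$\sqrt{U{\left(-82 \right)} + C{\left(376 \right)}} = \sqrt{\frac{5 - 82 \left(1 - 82\right)}{7 \left(-82\right)} + 634} = \sqrt{\frac{1}{7} \left(- \frac{1}{82}\right) \left(5 - -6642\right) + 634} = \sqrt{\frac{1}{7} \left(- \frac{1}{82}\right) \left(5 + 6642\right) + 634} = \sqrt{\frac{1}{7} \left(- \frac{1}{82}\right) 6647 + 634} = \sqrt{- \frac{6647}{574} + 634} = \sqrt{\frac{357269}{574}} = \frac{\sqrt{205072406}}{574}$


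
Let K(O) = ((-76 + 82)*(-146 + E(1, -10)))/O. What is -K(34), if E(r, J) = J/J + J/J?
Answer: 432/17 ≈ 25.412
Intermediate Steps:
E(r, J) = 2 (E(r, J) = 1 + 1 = 2)
K(O) = -864/O (K(O) = ((-76 + 82)*(-146 + 2))/O = (6*(-144))/O = -864/O)
-K(34) = -(-864)/34 = -1*(-432/17) = 432/17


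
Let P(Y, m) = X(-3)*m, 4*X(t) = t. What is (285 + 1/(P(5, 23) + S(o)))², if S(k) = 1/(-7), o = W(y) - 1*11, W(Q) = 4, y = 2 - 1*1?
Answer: 19256280289/237169 ≈ 81192.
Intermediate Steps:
X(t) = t/4
y = 1 (y = 2 - 1 = 1)
P(Y, m) = -3*m/4 (P(Y, m) = ((¼)*(-3))*m = -3*m/4)
o = -7 (o = 4 - 1*11 = 4 - 11 = -7)
S(k) = -⅐
(285 + 1/(P(5, 23) + S(o)))² = (285 + 1/(-¾*23 - ⅐))² = (285 + 1/(-69/4 - ⅐))² = (285 + 1/(-487/28))² = (285 - 28/487)² = (138767/487)² = 19256280289/237169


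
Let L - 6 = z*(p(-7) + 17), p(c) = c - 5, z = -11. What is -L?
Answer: 49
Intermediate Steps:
p(c) = -5 + c
L = -49 (L = 6 - 11*((-5 - 7) + 17) = 6 - 11*(-12 + 17) = 6 - 11*5 = 6 - 55 = -49)
-L = -1*(-49) = 49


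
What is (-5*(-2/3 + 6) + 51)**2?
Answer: 5329/9 ≈ 592.11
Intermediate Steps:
(-5*(-2/3 + 6) + 51)**2 = (-5*16/3 + 51)**2 = (-80/3 + 51)**2 = (73/3)**2 = 5329/9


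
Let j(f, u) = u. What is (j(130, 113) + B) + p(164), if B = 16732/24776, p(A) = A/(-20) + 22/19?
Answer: 3302431/30970 ≈ 106.63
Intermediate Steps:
p(A) = 22/19 - A/20 (p(A) = A*(-1/20) + 22*(1/19) = -A/20 + 22/19 = 22/19 - A/20)
B = 4183/6194 (B = 16732*(1/24776) = 4183/6194 ≈ 0.67533)
(j(130, 113) + B) + p(164) = (113 + 4183/6194) + (22/19 - 1/20*164) = 704105/6194 + (22/19 - 41/5) = 704105/6194 - 669/95 = 3302431/30970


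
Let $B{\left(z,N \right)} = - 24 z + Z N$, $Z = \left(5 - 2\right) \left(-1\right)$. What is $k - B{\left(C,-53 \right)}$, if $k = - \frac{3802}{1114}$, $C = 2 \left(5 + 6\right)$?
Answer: $\frac{203632}{557} \approx 365.59$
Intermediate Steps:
$C = 22$ ($C = 2 \cdot 11 = 22$)
$k = - \frac{1901}{557}$ ($k = \left(-3802\right) \frac{1}{1114} = - \frac{1901}{557} \approx -3.4129$)
$Z = -3$ ($Z = 3 \left(-1\right) = -3$)
$B{\left(z,N \right)} = - 24 z - 3 N$
$k - B{\left(C,-53 \right)} = - \frac{1901}{557} - \left(\left(-24\right) 22 - -159\right) = - \frac{1901}{557} - \left(-528 + 159\right) = - \frac{1901}{557} - -369 = - \frac{1901}{557} + 369 = \frac{203632}{557}$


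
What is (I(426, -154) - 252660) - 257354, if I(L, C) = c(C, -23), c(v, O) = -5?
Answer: -510019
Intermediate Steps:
I(L, C) = -5
(I(426, -154) - 252660) - 257354 = (-5 - 252660) - 257354 = -252665 - 257354 = -510019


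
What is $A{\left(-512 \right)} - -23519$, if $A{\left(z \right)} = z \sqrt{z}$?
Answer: $23519 - 8192 i \sqrt{2} \approx 23519.0 - 11585.0 i$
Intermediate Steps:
$A{\left(z \right)} = z^{\frac{3}{2}}$
$A{\left(-512 \right)} - -23519 = \left(-512\right)^{\frac{3}{2}} - -23519 = - 8192 i \sqrt{2} + 23519 = 23519 - 8192 i \sqrt{2}$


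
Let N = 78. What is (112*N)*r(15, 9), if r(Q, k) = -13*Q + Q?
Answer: -1572480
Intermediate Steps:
r(Q, k) = -12*Q
(112*N)*r(15, 9) = (112*78)*(-12*15) = 8736*(-180) = -1572480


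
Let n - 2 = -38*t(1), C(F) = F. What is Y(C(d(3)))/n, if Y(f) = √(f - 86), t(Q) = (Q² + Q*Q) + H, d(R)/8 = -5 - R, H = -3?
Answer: I*√6/8 ≈ 0.30619*I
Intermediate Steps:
d(R) = -40 - 8*R (d(R) = 8*(-5 - R) = -40 - 8*R)
t(Q) = -3 + 2*Q² (t(Q) = (Q² + Q*Q) - 3 = (Q² + Q²) - 3 = 2*Q² - 3 = -3 + 2*Q²)
Y(f) = √(-86 + f)
n = 40 (n = 2 - 38*(-3 + 2*1²) = 2 - 38*(-3 + 2*1) = 2 - 38*(-3 + 2) = 2 - 38*(-1) = 2 + 38 = 40)
Y(C(d(3)))/n = √(-86 + (-40 - 8*3))/40 = √(-86 + (-40 - 24))*(1/40) = √(-86 - 64)*(1/40) = √(-150)*(1/40) = (5*I*√6)*(1/40) = I*√6/8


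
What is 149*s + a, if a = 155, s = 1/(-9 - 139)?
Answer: 22791/148 ≈ 153.99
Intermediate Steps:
s = -1/148 (s = 1/(-148) = -1/148 ≈ -0.0067568)
149*s + a = 149*(-1/148) + 155 = -149/148 + 155 = 22791/148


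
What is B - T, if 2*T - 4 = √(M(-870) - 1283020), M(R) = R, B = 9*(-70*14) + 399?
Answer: -8423 - I*√1283890/2 ≈ -8423.0 - 566.54*I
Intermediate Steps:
B = -8421 (B = 9*(-980) + 399 = -8820 + 399 = -8421)
T = 2 + I*√1283890/2 (T = 2 + √(-870 - 1283020)/2 = 2 + √(-1283890)/2 = 2 + (I*√1283890)/2 = 2 + I*√1283890/2 ≈ 2.0 + 566.54*I)
B - T = -8421 - (2 + I*√1283890/2) = -8421 + (-2 - I*√1283890/2) = -8423 - I*√1283890/2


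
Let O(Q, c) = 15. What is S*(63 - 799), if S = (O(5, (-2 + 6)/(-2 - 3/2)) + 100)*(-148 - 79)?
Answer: 19213280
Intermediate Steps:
S = -26105 (S = (15 + 100)*(-148 - 79) = 115*(-227) = -26105)
S*(63 - 799) = -26105*(63 - 799) = -26105*(-736) = 19213280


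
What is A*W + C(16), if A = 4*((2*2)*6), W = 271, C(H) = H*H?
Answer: 26272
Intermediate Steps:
C(H) = H**2
A = 96 (A = 4*(4*6) = 4*24 = 96)
A*W + C(16) = 96*271 + 16**2 = 26016 + 256 = 26272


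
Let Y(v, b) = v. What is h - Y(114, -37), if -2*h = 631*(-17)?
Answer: 10499/2 ≈ 5249.5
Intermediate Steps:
h = 10727/2 (h = -631*(-17)/2 = -½*(-10727) = 10727/2 ≈ 5363.5)
h - Y(114, -37) = 10727/2 - 1*114 = 10727/2 - 114 = 10499/2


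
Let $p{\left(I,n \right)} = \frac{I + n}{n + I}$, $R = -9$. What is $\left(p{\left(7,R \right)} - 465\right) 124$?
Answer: $-57536$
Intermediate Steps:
$p{\left(I,n \right)} = 1$ ($p{\left(I,n \right)} = \frac{I + n}{I + n} = 1$)
$\left(p{\left(7,R \right)} - 465\right) 124 = \left(1 - 465\right) 124 = \left(-464\right) 124 = -57536$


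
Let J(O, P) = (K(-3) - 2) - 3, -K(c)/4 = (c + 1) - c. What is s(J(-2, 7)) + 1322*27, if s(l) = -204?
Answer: 35490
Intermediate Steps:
K(c) = -4 (K(c) = -4*((c + 1) - c) = -4*((1 + c) - c) = -4*1 = -4)
J(O, P) = -9 (J(O, P) = (-4 - 2) - 3 = -6 - 3 = -9)
s(J(-2, 7)) + 1322*27 = -204 + 1322*27 = -204 + 35694 = 35490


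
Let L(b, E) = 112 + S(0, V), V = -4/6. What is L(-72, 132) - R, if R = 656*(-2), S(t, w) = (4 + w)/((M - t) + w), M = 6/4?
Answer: 1428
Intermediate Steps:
V = -2/3 (V = -4*1/6 = -2/3 ≈ -0.66667)
M = 3/2 (M = 6*(1/4) = 3/2 ≈ 1.5000)
S(t, w) = (4 + w)/(3/2 + w - t) (S(t, w) = (4 + w)/((3/2 - t) + w) = (4 + w)/(3/2 + w - t))
R = -1312
L(b, E) = 116 (L(b, E) = 112 + 2*(4 - 2/3)/(3 - 2*0 + 2*(-2/3)) = 112 + 2*(10/3)/(3 + 0 - 4/3) = 112 + 2*(10/3)/(5/3) = 112 + 2*(3/5)*(10/3) = 112 + 4 = 116)
L(-72, 132) - R = 116 - 1*(-1312) = 116 + 1312 = 1428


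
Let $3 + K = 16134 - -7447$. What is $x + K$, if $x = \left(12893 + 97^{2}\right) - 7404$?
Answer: $38476$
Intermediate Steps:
$K = 23578$ ($K = -3 + \left(16134 - -7447\right) = -3 + \left(16134 + 7447\right) = -3 + 23581 = 23578$)
$x = 14898$ ($x = \left(12893 + 9409\right) - 7404 = 22302 - 7404 = 14898$)
$x + K = 14898 + 23578 = 38476$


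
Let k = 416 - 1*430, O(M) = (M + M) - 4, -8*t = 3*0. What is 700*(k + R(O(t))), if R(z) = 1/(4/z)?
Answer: -10500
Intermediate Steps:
t = 0 (t = -3*0/8 = -1/8*0 = 0)
O(M) = -4 + 2*M (O(M) = 2*M - 4 = -4 + 2*M)
R(z) = z/4
k = -14 (k = 416 - 430 = -14)
700*(k + R(O(t))) = 700*(-14 + (-4 + 2*0)/4) = 700*(-14 + (-4 + 0)/4) = 700*(-14 + (1/4)*(-4)) = 700*(-14 - 1) = 700*(-15) = -10500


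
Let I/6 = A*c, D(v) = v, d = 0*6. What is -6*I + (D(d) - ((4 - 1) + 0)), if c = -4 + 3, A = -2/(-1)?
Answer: 69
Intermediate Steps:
A = 2 (A = -2*(-1) = 2)
d = 0
c = -1
I = -12 (I = 6*(2*(-1)) = 6*(-2) = -12)
-6*I + (D(d) - ((4 - 1) + 0)) = -6*(-12) + (0 - ((4 - 1) + 0)) = 72 + (0 - (3 + 0)) = 72 + (0 - 1*3) = 72 + (0 - 3) = 72 - 3 = 69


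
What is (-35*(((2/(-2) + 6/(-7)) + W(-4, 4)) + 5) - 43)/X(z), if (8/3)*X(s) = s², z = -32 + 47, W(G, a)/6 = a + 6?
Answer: -6008/225 ≈ -26.702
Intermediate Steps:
W(G, a) = 36 + 6*a (W(G, a) = 6*(a + 6) = 6*(6 + a) = 36 + 6*a)
z = 15
X(s) = 3*s²/8
(-35*(((2/(-2) + 6/(-7)) + W(-4, 4)) + 5) - 43)/X(z) = (-35*(((2/(-2) + 6/(-7)) + (36 + 6*4)) + 5) - 43)/(((3/8)*15²)) = (-35*(((2*(-½) + 6*(-⅐)) + (36 + 24)) + 5) - 43)/(((3/8)*225)) = (-35*(((-1 - 6/7) + 60) + 5) - 43)/(675/8) = (-35*((-13/7 + 60) + 5) - 43)*(8/675) = (-35*(407/7 + 5) - 43)*(8/675) = (-35*442/7 - 43)*(8/675) = (-2210 - 43)*(8/675) = -2253*8/675 = -6008/225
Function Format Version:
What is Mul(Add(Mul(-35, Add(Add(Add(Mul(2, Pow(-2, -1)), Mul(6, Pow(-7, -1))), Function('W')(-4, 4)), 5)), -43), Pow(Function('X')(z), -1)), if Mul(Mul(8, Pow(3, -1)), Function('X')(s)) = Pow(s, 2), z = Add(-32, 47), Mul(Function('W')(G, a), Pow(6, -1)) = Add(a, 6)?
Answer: Rational(-6008, 225) ≈ -26.702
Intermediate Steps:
Function('W')(G, a) = Add(36, Mul(6, a)) (Function('W')(G, a) = Mul(6, Add(a, 6)) = Mul(6, Add(6, a)) = Add(36, Mul(6, a)))
z = 15
Function('X')(s) = Mul(Rational(3, 8), Pow(s, 2))
Mul(Add(Mul(-35, Add(Add(Add(Mul(2, Pow(-2, -1)), Mul(6, Pow(-7, -1))), Function('W')(-4, 4)), 5)), -43), Pow(Function('X')(z), -1)) = Mul(Add(Mul(-35, Add(Add(Add(Mul(2, Pow(-2, -1)), Mul(6, Pow(-7, -1))), Add(36, Mul(6, 4))), 5)), -43), Pow(Mul(Rational(3, 8), Pow(15, 2)), -1)) = Mul(Add(Mul(-35, Add(Add(Add(Mul(2, Rational(-1, 2)), Mul(6, Rational(-1, 7))), Add(36, 24)), 5)), -43), Pow(Mul(Rational(3, 8), 225), -1)) = Mul(Add(Mul(-35, Add(Add(Add(-1, Rational(-6, 7)), 60), 5)), -43), Pow(Rational(675, 8), -1)) = Mul(Add(Mul(-35, Add(Add(Rational(-13, 7), 60), 5)), -43), Rational(8, 675)) = Mul(Add(Mul(-35, Add(Rational(407, 7), 5)), -43), Rational(8, 675)) = Mul(Add(Mul(-35, Rational(442, 7)), -43), Rational(8, 675)) = Mul(Add(-2210, -43), Rational(8, 675)) = Mul(-2253, Rational(8, 675)) = Rational(-6008, 225)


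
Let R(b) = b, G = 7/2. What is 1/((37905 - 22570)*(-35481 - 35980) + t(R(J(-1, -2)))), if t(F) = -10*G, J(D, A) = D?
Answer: -1/1095854470 ≈ -9.1253e-10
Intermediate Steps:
G = 7/2 (G = 7*(1/2) = 7/2 ≈ 3.5000)
t(F) = -35 (t(F) = -10*7/2 = -35)
1/((37905 - 22570)*(-35481 - 35980) + t(R(J(-1, -2)))) = 1/((37905 - 22570)*(-35481 - 35980) - 35) = 1/(15335*(-71461) - 35) = 1/(-1095854435 - 35) = 1/(-1095854470) = -1/1095854470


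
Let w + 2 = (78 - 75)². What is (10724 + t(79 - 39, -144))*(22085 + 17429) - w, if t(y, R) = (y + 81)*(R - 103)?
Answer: -757206789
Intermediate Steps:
t(y, R) = (-103 + R)*(81 + y) (t(y, R) = (81 + y)*(-103 + R) = (-103 + R)*(81 + y))
w = 7 (w = -2 + (78 - 75)² = -2 + 3² = -2 + 9 = 7)
(10724 + t(79 - 39, -144))*(22085 + 17429) - w = (10724 + (-8343 - 103*(79 - 39) + 81*(-144) - 144*(79 - 39)))*(22085 + 17429) - 1*7 = (10724 + (-8343 - 103*40 - 11664 - 144*40))*39514 - 7 = (10724 + (-8343 - 4120 - 11664 - 5760))*39514 - 7 = (10724 - 29887)*39514 - 7 = -19163*39514 - 7 = -757206782 - 7 = -757206789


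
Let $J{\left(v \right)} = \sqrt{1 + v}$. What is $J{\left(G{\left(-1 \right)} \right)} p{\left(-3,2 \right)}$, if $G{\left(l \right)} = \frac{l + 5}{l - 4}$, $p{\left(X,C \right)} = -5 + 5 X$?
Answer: $- 4 \sqrt{5} \approx -8.9443$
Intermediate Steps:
$G{\left(l \right)} = \frac{5 + l}{-4 + l}$
$J{\left(G{\left(-1 \right)} \right)} p{\left(-3,2 \right)} = \sqrt{1 + \frac{5 - 1}{-4 - 1}} \left(-5 + 5 \left(-3\right)\right) = \sqrt{1 + \frac{1}{-5} \cdot 4} \left(-5 - 15\right) = \sqrt{1 - \frac{4}{5}} \left(-20\right) = \sqrt{\frac{1}{5}} \left(-20\right) = \frac{\sqrt{5}}{5} \left(-20\right) = - 4 \sqrt{5}$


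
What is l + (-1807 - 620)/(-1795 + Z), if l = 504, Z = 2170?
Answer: 62191/125 ≈ 497.53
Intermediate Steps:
l + (-1807 - 620)/(-1795 + Z) = 504 + (-1807 - 620)/(-1795 + 2170) = 504 - 2427/375 = 504 - 2427*1/375 = 504 - 809/125 = 62191/125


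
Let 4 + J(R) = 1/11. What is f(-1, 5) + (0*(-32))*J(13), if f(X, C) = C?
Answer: 5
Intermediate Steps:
J(R) = -43/11 (J(R) = -4 + 1/11 = -43/11)
f(-1, 5) + (0*(-32))*J(13) = 5 + (0*(-32))*(-43/11) = 5 + 0*(-43/11) = 5 + 0 = 5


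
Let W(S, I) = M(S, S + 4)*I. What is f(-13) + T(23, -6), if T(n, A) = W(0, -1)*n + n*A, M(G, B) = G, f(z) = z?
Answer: -151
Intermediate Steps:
W(S, I) = I*S (W(S, I) = S*I = I*S)
T(n, A) = A*n (T(n, A) = (-1*0)*n + n*A = 0*n + A*n = 0 + A*n = A*n)
f(-13) + T(23, -6) = -13 - 6*23 = -13 - 138 = -151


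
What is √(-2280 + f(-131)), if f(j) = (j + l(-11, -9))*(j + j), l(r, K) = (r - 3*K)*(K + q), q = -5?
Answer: √90730 ≈ 301.21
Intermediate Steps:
l(r, K) = (-5 + K)*(r - 3*K) (l(r, K) = (r - 3*K)*(K - 5) = (r - 3*K)*(-5 + K) = (-5 + K)*(r - 3*K))
f(j) = 2*j*(-224 + j) (f(j) = (j + (-5*(-11) - 3*(-9)² + 15*(-9) - 9*(-11)))*(j + j) = (j + (55 - 3*81 - 135 + 99))*(2*j) = (j + (55 - 243 - 135 + 99))*(2*j) = (j - 224)*(2*j) = (-224 + j)*(2*j) = 2*j*(-224 + j))
√(-2280 + f(-131)) = √(-2280 + 2*(-131)*(-224 - 131)) = √(-2280 + 2*(-131)*(-355)) = √(-2280 + 93010) = √90730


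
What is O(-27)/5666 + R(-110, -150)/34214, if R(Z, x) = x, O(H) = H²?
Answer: 12046053/96928262 ≈ 0.12428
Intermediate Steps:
O(-27)/5666 + R(-110, -150)/34214 = (-27)²/5666 - 150/34214 = 729*(1/5666) - 150*1/34214 = 729/5666 - 75/17107 = 12046053/96928262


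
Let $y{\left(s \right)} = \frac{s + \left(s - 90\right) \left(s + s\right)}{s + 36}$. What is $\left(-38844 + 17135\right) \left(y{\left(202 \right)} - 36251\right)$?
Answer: $\frac{5479790888}{7} \approx 7.8283 \cdot 10^{8}$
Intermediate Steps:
$y{\left(s \right)} = \frac{s + 2 s \left(-90 + s\right)}{36 + s}$ ($y{\left(s \right)} = \frac{s + \left(-90 + s\right) 2 s}{36 + s} = \frac{s + 2 s \left(-90 + s\right)}{36 + s}$)
$\left(-38844 + 17135\right) \left(y{\left(202 \right)} - 36251\right) = \left(-38844 + 17135\right) \left(\frac{202 \left(-179 + 2 \cdot 202\right)}{36 + 202} - 36251\right) = - 21709 \left(\frac{202 \left(-179 + 404\right)}{238} - 36251\right) = - 21709 \left(202 \cdot \frac{1}{238} \cdot 225 - 36251\right) = - 21709 \left(\frac{22725}{119} - 36251\right) = \left(-21709\right) \left(- \frac{4291144}{119}\right) = \frac{5479790888}{7}$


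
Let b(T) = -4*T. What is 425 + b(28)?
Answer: 313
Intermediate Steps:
425 + b(28) = 425 - 4*28 = 425 - 112 = 313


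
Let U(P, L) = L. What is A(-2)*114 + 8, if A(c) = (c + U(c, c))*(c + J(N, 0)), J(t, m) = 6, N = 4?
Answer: -1816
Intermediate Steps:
A(c) = 2*c*(6 + c) (A(c) = (c + c)*(c + 6) = (2*c)*(6 + c) = 2*c*(6 + c))
A(-2)*114 + 8 = (2*(-2)*(6 - 2))*114 + 8 = (2*(-2)*4)*114 + 8 = -16*114 + 8 = -1824 + 8 = -1816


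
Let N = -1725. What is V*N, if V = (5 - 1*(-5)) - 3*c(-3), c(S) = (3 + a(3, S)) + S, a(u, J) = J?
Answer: -32775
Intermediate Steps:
c(S) = 3 + 2*S (c(S) = (3 + S) + S = 3 + 2*S)
V = 19 (V = (5 - 1*(-5)) - 3*(3 + 2*(-3)) = (5 + 5) - 3*(3 - 6) = 10 - 3*(-3) = 10 + 9 = 19)
V*N = 19*(-1725) = -32775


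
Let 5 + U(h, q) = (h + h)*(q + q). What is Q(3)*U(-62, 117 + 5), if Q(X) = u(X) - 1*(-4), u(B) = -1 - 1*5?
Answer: 60522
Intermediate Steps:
u(B) = -6 (u(B) = -1 - 5 = -6)
U(h, q) = -5 + 4*h*q (U(h, q) = -5 + (h + h)*(q + q) = -5 + (2*h)*(2*q) = -5 + 4*h*q)
Q(X) = -2 (Q(X) = -6 - 1*(-4) = -6 + 4 = -2)
Q(3)*U(-62, 117 + 5) = -2*(-5 + 4*(-62)*(117 + 5)) = -2*(-5 + 4*(-62)*122) = -2*(-5 - 30256) = -2*(-30261) = 60522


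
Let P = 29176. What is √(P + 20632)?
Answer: 4*√3113 ≈ 223.18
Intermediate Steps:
√(P + 20632) = √(29176 + 20632) = √49808 = 4*√3113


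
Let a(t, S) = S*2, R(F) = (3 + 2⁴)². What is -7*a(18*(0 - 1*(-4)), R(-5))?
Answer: -5054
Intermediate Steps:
R(F) = 361 (R(F) = (3 + 16)² = 19² = 361)
a(t, S) = 2*S
-7*a(18*(0 - 1*(-4)), R(-5)) = -14*361 = -7*722 = -5054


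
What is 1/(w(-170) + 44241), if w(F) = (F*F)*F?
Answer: -1/4868759 ≈ -2.0539e-7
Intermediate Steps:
w(F) = F**3 (w(F) = F**2*F = F**3)
1/(w(-170) + 44241) = 1/((-170)**3 + 44241) = 1/(-4913000 + 44241) = 1/(-4868759) = -1/4868759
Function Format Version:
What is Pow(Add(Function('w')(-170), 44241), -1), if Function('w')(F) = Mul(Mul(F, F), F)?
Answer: Rational(-1, 4868759) ≈ -2.0539e-7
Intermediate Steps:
Function('w')(F) = Pow(F, 3) (Function('w')(F) = Mul(Pow(F, 2), F) = Pow(F, 3))
Pow(Add(Function('w')(-170), 44241), -1) = Pow(Add(Pow(-170, 3), 44241), -1) = Pow(Add(-4913000, 44241), -1) = Pow(-4868759, -1) = Rational(-1, 4868759)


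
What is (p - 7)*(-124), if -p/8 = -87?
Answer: -85436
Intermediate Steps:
p = 696 (p = -8*(-87) = 696)
(p - 7)*(-124) = (696 - 7)*(-124) = 689*(-124) = -85436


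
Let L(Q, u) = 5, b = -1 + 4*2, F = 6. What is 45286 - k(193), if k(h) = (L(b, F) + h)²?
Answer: 6082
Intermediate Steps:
b = 7 (b = -1 + 8 = 7)
k(h) = (5 + h)²
45286 - k(193) = 45286 - (5 + 193)² = 45286 - 1*198² = 45286 - 1*39204 = 45286 - 39204 = 6082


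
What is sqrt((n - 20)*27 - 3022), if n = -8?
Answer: I*sqrt(3778) ≈ 61.465*I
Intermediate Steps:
sqrt((n - 20)*27 - 3022) = sqrt((-8 - 20)*27 - 3022) = sqrt(-28*27 - 3022) = sqrt(-756 - 3022) = sqrt(-3778) = I*sqrt(3778)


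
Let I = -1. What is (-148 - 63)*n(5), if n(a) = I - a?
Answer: 1266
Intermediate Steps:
n(a) = -1 - a
(-148 - 63)*n(5) = (-148 - 63)*(-1 - 1*5) = -211*(-1 - 5) = -211*(-6) = 1266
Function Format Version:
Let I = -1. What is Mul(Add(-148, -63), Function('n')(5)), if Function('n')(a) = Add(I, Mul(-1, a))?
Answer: 1266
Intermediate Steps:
Function('n')(a) = Add(-1, Mul(-1, a))
Mul(Add(-148, -63), Function('n')(5)) = Mul(Add(-148, -63), Add(-1, Mul(-1, 5))) = Mul(-211, Add(-1, -5)) = Mul(-211, -6) = 1266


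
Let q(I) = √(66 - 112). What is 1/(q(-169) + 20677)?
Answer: 899/18588625 - I*√46/427538375 ≈ 4.8363e-5 - 1.5864e-8*I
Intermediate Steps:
q(I) = I*√46 (q(I) = √(-46) = I*√46)
1/(q(-169) + 20677) = 1/(I*√46 + 20677) = 1/(20677 + I*√46)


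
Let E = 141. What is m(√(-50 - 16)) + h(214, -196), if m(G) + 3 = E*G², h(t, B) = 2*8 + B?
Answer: -9489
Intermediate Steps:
h(t, B) = 16 + B
m(G) = -3 + 141*G²
m(√(-50 - 16)) + h(214, -196) = (-3 + 141*(√(-50 - 16))²) + (16 - 196) = (-3 + 141*(√(-66))²) - 180 = (-3 + 141*(I*√66)²) - 180 = (-3 + 141*(-66)) - 180 = (-3 - 9306) - 180 = -9309 - 180 = -9489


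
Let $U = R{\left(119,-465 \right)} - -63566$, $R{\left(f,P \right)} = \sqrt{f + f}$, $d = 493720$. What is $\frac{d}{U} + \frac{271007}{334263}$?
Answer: $\frac{643638092053477}{75035286150613} - \frac{246860 \sqrt{238}}{2020318059} \approx 8.5759$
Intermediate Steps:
$R{\left(f,P \right)} = \sqrt{2} \sqrt{f}$ ($R{\left(f,P \right)} = \sqrt{2 f} = \sqrt{2} \sqrt{f}$)
$U = 63566 + \sqrt{238}$ ($U = \sqrt{2} \sqrt{119} - -63566 = \sqrt{238} + \left(-131 + 63697\right) = \sqrt{238} + 63566 = 63566 + \sqrt{238} \approx 63581.0$)
$\frac{d}{U} + \frac{271007}{334263} = \frac{493720}{63566 + \sqrt{238}} + \frac{271007}{334263} = \frac{271007}{334263} + \frac{493720}{63566 + \sqrt{238}}$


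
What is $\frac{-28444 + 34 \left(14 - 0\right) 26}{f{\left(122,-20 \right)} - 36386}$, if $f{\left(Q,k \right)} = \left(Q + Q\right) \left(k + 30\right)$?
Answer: $\frac{8034}{16973} \approx 0.47334$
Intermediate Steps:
$f{\left(Q,k \right)} = 2 Q \left(30 + k\right)$
$\frac{-28444 + 34 \left(14 - 0\right) 26}{f{\left(122,-20 \right)} - 36386} = \frac{-28444 + 34 \left(14 - 0\right) 26}{2 \cdot 122 \left(30 - 20\right) - 36386} = \frac{-28444 + 34 \left(14 + 0\right) 26}{2 \cdot 122 \cdot 10 - 36386} = \frac{-28444 + 34 \cdot 14 \cdot 26}{2440 - 36386} = \frac{-28444 + 476 \cdot 26}{-33946} = \left(-28444 + 12376\right) \left(- \frac{1}{33946}\right) = \left(-16068\right) \left(- \frac{1}{33946}\right) = \frac{8034}{16973}$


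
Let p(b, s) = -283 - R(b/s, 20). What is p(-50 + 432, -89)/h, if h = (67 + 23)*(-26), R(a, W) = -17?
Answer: 133/1170 ≈ 0.11368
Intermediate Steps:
h = -2340 (h = 90*(-26) = -2340)
p(b, s) = -266 (p(b, s) = -283 - 1*(-17) = -283 + 17 = -266)
p(-50 + 432, -89)/h = -266/(-2340) = -266*(-1/2340) = 133/1170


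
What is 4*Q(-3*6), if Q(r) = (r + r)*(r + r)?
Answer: 5184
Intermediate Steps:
Q(r) = 4*r² (Q(r) = (2*r)*(2*r) = 4*r²)
4*Q(-3*6) = 4*(4*(-3*6)²) = 4*(4*(-18)²) = 4*(4*324) = 4*1296 = 5184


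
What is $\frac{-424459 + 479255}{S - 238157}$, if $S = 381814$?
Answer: $\frac{54796}{143657} \approx 0.38144$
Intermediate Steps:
$\frac{-424459 + 479255}{S - 238157} = \frac{-424459 + 479255}{381814 - 238157} = \frac{54796}{143657}$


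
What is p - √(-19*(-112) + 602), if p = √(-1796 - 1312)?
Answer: -√2730 + 2*I*√777 ≈ -52.249 + 55.749*I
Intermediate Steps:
p = 2*I*√777 (p = √(-3108) = 2*I*√777 ≈ 55.749*I)
p - √(-19*(-112) + 602) = 2*I*√777 - √(-19*(-112) + 602) = 2*I*√777 - √(2128 + 602) = 2*I*√777 - √2730 = -√2730 + 2*I*√777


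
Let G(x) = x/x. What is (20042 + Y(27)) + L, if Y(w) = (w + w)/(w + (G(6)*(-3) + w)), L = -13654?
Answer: 108614/17 ≈ 6389.1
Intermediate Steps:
G(x) = 1
Y(w) = 2*w/(-3 + 2*w) (Y(w) = (w + w)/(w + (1*(-3) + w)) = (2*w)/(w + (-3 + w)) = (2*w)/(-3 + 2*w) = 2*w/(-3 + 2*w))
(20042 + Y(27)) + L = (20042 + 2*27/(-3 + 2*27)) - 13654 = (20042 + 2*27/(-3 + 54)) - 13654 = (20042 + 2*27/51) - 13654 = (20042 + 2*27*(1/51)) - 13654 = (20042 + 18/17) - 13654 = 340732/17 - 13654 = 108614/17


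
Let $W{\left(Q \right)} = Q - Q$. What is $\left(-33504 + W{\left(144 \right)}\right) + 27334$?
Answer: $-6170$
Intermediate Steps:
$W{\left(Q \right)} = 0$
$\left(-33504 + W{\left(144 \right)}\right) + 27334 = \left(-33504 + 0\right) + 27334 = -33504 + 27334 = -6170$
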